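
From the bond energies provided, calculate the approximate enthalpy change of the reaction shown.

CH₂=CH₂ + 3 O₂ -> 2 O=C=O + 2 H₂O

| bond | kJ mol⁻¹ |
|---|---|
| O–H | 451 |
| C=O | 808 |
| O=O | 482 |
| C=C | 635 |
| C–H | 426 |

Bonds broken (reactants):
  C–H: 4 × 426 = 1704
  C=C: 1 × 635 = 635
  O=O: 3 × 482 = 1446
  Σ(broken) = 3785 kJ
Bonds formed (products):
  C=O: 4 × 808 = 3232
  O–H: 4 × 451 = 1804
  Σ(formed) = 5036 kJ
ΔH = Σ(broken) − Σ(formed) = 3785 − 5036 = −1251 kJ

ΔH ≈ −1251 kJ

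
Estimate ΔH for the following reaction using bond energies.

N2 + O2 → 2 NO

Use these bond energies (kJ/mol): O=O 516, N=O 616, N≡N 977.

Bonds broken (reactants):
  N≡N: 1 × 977 = 977
  O=O: 1 × 516 = 516
  Σ(broken) = 1493 kJ
Bonds formed (products):
  N=O: 2 × 616 = 1232
  Σ(formed) = 1232 kJ
ΔH = Σ(broken) − Σ(formed) = 1493 − 1232 = +261 kJ

ΔH ≈ +261 kJ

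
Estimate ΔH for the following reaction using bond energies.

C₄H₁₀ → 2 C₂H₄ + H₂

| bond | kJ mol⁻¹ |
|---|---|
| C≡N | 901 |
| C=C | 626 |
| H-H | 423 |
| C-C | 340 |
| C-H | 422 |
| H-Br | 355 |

ΔH ≈ +189 kJ

Bonds broken (reactants):
  C-C: 3 × 340 = 1020
  C-H: 10 × 422 = 4220
  Σ(broken) = 5240 kJ
Bonds formed (products):
  C-H: 8 × 422 = 3376
  C=C: 2 × 626 = 1252
  H-H: 1 × 423 = 423
  Σ(formed) = 5051 kJ
ΔH = Σ(broken) − Σ(formed) = 5240 − 5051 = +189 kJ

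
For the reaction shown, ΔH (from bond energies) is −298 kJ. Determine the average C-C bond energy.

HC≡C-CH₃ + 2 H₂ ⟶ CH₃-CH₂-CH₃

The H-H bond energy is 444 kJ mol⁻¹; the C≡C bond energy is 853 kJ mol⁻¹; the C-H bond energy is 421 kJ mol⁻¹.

D(C-C) ≈ 355 kJ/mol

Let D be the C-C bond energy.
Σ(broken) = 1×853 + 1×D + 4×421 + 2×444 = 3425 + D
Σ(formed) = 2×D + 8×421 = 3368 + 2D
ΔH = Σ(broken) − Σ(formed) = (3425 + D) − (3368 + 2D) = +57 − D
Setting this equal to −298 kJ gives D = 355 kJ/mol.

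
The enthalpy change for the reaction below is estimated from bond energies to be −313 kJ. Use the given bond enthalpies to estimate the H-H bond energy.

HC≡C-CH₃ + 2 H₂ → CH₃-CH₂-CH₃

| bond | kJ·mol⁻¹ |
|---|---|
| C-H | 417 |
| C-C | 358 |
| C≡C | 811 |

D(H-H) ≈ 451 kJ/mol

Let D be the H-H bond energy.
Σ(broken) = 1×811 + 1×358 + 4×417 + 2×D = 2837 + 2D
Σ(formed) = 2×358 + 8×417 = 4052
ΔH = Σ(broken) − Σ(formed) = (2837 + 2D) − (4052) = −1215 + 2D
Setting this equal to −313 kJ gives 2D = 902, so D = 451 kJ/mol.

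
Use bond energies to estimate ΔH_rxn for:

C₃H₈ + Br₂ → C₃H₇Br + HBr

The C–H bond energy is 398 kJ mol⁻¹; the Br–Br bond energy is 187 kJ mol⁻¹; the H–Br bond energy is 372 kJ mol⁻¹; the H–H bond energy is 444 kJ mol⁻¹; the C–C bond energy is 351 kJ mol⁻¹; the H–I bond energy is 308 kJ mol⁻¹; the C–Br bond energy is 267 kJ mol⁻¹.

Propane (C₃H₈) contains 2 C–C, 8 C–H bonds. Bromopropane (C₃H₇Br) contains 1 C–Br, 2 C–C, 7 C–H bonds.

Bonds broken (reactants):
  Br–Br: 1 × 187 = 187
  C–C: 2 × 351 = 702
  C–H: 8 × 398 = 3184
  Σ(broken) = 4073 kJ
Bonds formed (products):
  C–Br: 1 × 267 = 267
  C–C: 2 × 351 = 702
  C–H: 7 × 398 = 2786
  H–Br: 1 × 372 = 372
  Σ(formed) = 4127 kJ
ΔH = Σ(broken) − Σ(formed) = 4073 − 4127 = −54 kJ

ΔH ≈ −54 kJ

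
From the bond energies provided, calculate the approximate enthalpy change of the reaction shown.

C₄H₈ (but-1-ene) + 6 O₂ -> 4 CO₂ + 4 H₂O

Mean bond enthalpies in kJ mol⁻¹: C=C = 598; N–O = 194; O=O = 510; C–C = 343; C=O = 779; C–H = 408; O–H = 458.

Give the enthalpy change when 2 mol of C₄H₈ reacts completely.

ΔH = −4576 kJ

Bonds broken (reactants):
  C–C: 2 × 343 = 686
  C–H: 8 × 408 = 3264
  C=C: 1 × 598 = 598
  O=O: 6 × 510 = 3060
  Σ(broken) = 7608 kJ
Bonds formed (products):
  C=O: 8 × 779 = 6232
  O–H: 8 × 458 = 3664
  Σ(formed) = 9896 kJ
ΔH = Σ(broken) − Σ(formed) = 7608 − 9896 = −2288 kJ
For 2× the reaction as written: 2 × (−2288) = −4576 kJ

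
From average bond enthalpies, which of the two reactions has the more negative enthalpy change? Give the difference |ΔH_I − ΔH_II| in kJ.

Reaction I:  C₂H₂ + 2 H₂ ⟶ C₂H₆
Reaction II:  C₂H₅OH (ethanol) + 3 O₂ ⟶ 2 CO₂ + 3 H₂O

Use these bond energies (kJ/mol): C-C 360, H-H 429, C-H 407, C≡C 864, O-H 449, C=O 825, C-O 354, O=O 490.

Reaction II, by 1060 kJ

Reaction I:
  Bonds broken (reactants):
    C≡C: 1 × 864 = 864
    C-H: 2 × 407 = 814
    H-H: 2 × 429 = 858
    Σ(broken) = 2536 kJ
  Bonds formed (products):
    C-C: 1 × 360 = 360
    C-H: 6 × 407 = 2442
    Σ(formed) = 2802 kJ
  ΔH_I = 2536 − 2802 = −266 kJ
Reaction II:
  Bonds broken (reactants):
    C-C: 1 × 360 = 360
    C-H: 5 × 407 = 2035
    C-O: 1 × 354 = 354
    O-H: 1 × 449 = 449
    O=O: 3 × 490 = 1470
    Σ(broken) = 4668 kJ
  Bonds formed (products):
    C=O: 4 × 825 = 3300
    O-H: 6 × 449 = 2694
    Σ(formed) = 5994 kJ
  ΔH_II = 4668 − 5994 = −1326 kJ
ΔH_I − ΔH_II = +1060 kJ, so reaction II has the more negative ΔH; |ΔH_I − ΔH_II| = 1060 kJ.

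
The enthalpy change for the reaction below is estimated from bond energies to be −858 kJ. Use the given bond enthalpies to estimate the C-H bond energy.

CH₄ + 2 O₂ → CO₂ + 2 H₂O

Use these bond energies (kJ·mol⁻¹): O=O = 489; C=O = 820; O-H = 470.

D(C-H) ≈ 421 kJ/mol

Let D be the C-H bond energy.
Σ(broken) = 4×D + 2×489 = 978 + 4D
Σ(formed) = 2×820 + 4×470 = 3520
ΔH = Σ(broken) − Σ(formed) = (978 + 4D) − (3520) = −2542 + 4D
Setting this equal to −858 kJ gives 4D = 1684, so D = 421 kJ/mol.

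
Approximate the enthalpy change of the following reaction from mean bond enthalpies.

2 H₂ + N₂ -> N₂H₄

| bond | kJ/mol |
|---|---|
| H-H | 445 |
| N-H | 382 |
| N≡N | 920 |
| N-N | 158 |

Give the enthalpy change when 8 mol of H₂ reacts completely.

Bonds broken (reactants):
  H-H: 2 × 445 = 890
  N≡N: 1 × 920 = 920
  Σ(broken) = 1810 kJ
Bonds formed (products):
  N-H: 4 × 382 = 1528
  N-N: 1 × 158 = 158
  Σ(formed) = 1686 kJ
ΔH = Σ(broken) − Σ(formed) = 1810 − 1686 = +124 kJ
For 4× the reaction as written: 4 × (+124) = +496 kJ

ΔH = +496 kJ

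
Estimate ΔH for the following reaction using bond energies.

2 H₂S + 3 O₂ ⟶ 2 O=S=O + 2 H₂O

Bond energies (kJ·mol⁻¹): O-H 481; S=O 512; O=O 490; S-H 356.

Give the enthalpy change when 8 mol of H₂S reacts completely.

ΔH = −4312 kJ

Bonds broken (reactants):
  O=O: 3 × 490 = 1470
  S-H: 4 × 356 = 1424
  Σ(broken) = 2894 kJ
Bonds formed (products):
  O-H: 4 × 481 = 1924
  S=O: 4 × 512 = 2048
  Σ(formed) = 3972 kJ
ΔH = Σ(broken) − Σ(formed) = 2894 − 3972 = −1078 kJ
For 4× the reaction as written: 4 × (−1078) = −4312 kJ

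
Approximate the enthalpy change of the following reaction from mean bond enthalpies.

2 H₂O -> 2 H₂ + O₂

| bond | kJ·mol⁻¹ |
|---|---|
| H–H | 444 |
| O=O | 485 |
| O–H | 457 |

ΔH ≈ +455 kJ

Bonds broken (reactants):
  O–H: 4 × 457 = 1828
  Σ(broken) = 1828 kJ
Bonds formed (products):
  H–H: 2 × 444 = 888
  O=O: 1 × 485 = 485
  Σ(formed) = 1373 kJ
ΔH = Σ(broken) − Σ(formed) = 1828 − 1373 = +455 kJ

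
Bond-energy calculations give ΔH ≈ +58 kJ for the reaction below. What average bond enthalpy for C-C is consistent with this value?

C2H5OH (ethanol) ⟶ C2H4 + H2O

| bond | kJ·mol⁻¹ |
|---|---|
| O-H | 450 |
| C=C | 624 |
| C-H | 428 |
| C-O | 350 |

Let D be the C-C bond energy.
Σ(broken) = 1×D + 5×428 + 1×350 + 1×450 = 2940 + D
Σ(formed) = 4×428 + 1×624 + 2×450 = 3236
ΔH = Σ(broken) − Σ(formed) = (2940 + D) − (3236) = −296 + D
Setting this equal to +58 kJ gives D = 354 kJ/mol.

D(C-C) ≈ 354 kJ/mol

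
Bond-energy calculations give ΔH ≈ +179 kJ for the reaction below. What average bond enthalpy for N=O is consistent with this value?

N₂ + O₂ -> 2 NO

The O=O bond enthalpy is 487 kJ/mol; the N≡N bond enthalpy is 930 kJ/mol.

D(N=O) ≈ 619 kJ/mol

Let D be the N=O bond energy.
Σ(broken) = 1×930 + 1×487 = 1417
Σ(formed) = 2×D = 2D
ΔH = Σ(broken) − Σ(formed) = (1417) − (2D) = +1417 − 2D
Setting this equal to +179 kJ gives 2D = 1238, so D = 619 kJ/mol.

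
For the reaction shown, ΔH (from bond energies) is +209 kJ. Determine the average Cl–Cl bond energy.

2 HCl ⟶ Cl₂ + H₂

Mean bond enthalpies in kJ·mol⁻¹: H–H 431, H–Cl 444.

D(Cl–Cl) ≈ 248 kJ/mol

Let D be the Cl–Cl bond energy.
Σ(broken) = 2×444 = 888
Σ(formed) = 1×D + 1×431 = 431 + D
ΔH = Σ(broken) − Σ(formed) = (888) − (431 + D) = +457 − D
Setting this equal to +209 kJ gives D = 248 kJ/mol.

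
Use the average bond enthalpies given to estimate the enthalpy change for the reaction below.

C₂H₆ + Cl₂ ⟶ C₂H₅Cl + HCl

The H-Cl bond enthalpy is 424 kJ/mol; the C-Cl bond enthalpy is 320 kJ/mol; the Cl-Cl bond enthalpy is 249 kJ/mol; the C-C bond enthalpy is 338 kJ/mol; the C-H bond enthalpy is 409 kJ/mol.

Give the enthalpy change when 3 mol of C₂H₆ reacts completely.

Bonds broken (reactants):
  C-C: 1 × 338 = 338
  C-H: 6 × 409 = 2454
  Cl-Cl: 1 × 249 = 249
  Σ(broken) = 3041 kJ
Bonds formed (products):
  C-C: 1 × 338 = 338
  C-Cl: 1 × 320 = 320
  C-H: 5 × 409 = 2045
  H-Cl: 1 × 424 = 424
  Σ(formed) = 3127 kJ
ΔH = Σ(broken) − Σ(formed) = 3041 − 3127 = −86 kJ
For 3× the reaction as written: 3 × (−86) = −258 kJ

ΔH = −258 kJ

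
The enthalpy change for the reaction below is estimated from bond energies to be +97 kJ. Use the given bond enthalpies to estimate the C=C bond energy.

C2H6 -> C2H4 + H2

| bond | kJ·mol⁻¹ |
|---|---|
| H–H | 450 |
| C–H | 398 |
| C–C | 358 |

Let D be the C=C bond energy.
Σ(broken) = 1×358 + 6×398 = 2746
Σ(formed) = 4×398 + 1×D + 1×450 = 2042 + D
ΔH = Σ(broken) − Σ(formed) = (2746) − (2042 + D) = +704 − D
Setting this equal to +97 kJ gives D = 607 kJ/mol.

D(C=C) ≈ 607 kJ/mol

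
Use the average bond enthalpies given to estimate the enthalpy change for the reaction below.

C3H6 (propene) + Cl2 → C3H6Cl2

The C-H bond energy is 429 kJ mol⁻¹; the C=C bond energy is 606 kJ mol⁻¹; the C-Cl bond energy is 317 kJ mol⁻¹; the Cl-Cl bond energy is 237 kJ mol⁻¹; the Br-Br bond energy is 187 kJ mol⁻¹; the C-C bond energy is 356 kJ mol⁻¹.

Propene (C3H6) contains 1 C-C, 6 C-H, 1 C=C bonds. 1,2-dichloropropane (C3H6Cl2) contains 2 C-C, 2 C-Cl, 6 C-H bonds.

ΔH ≈ −147 kJ

Bonds broken (reactants):
  C-C: 1 × 356 = 356
  C-H: 6 × 429 = 2574
  C=C: 1 × 606 = 606
  Cl-Cl: 1 × 237 = 237
  Σ(broken) = 3773 kJ
Bonds formed (products):
  C-C: 2 × 356 = 712
  C-Cl: 2 × 317 = 634
  C-H: 6 × 429 = 2574
  Σ(formed) = 3920 kJ
ΔH = Σ(broken) − Σ(formed) = 3773 − 3920 = −147 kJ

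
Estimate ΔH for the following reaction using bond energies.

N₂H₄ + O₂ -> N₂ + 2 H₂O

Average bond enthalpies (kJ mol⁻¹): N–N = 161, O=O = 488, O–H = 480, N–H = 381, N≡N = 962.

ΔH ≈ −709 kJ

Bonds broken (reactants):
  N–H: 4 × 381 = 1524
  N–N: 1 × 161 = 161
  O=O: 1 × 488 = 488
  Σ(broken) = 2173 kJ
Bonds formed (products):
  N≡N: 1 × 962 = 962
  O–H: 4 × 480 = 1920
  Σ(formed) = 2882 kJ
ΔH = Σ(broken) − Σ(formed) = 2173 − 2882 = −709 kJ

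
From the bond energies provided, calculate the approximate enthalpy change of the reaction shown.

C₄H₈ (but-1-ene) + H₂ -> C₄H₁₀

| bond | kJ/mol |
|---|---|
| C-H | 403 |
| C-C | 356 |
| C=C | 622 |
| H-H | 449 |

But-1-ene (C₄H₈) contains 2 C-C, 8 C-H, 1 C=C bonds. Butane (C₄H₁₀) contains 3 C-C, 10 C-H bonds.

Bonds broken (reactants):
  C-C: 2 × 356 = 712
  C-H: 8 × 403 = 3224
  C=C: 1 × 622 = 622
  H-H: 1 × 449 = 449
  Σ(broken) = 5007 kJ
Bonds formed (products):
  C-C: 3 × 356 = 1068
  C-H: 10 × 403 = 4030
  Σ(formed) = 5098 kJ
ΔH = Σ(broken) − Σ(formed) = 5007 − 5098 = −91 kJ

ΔH ≈ −91 kJ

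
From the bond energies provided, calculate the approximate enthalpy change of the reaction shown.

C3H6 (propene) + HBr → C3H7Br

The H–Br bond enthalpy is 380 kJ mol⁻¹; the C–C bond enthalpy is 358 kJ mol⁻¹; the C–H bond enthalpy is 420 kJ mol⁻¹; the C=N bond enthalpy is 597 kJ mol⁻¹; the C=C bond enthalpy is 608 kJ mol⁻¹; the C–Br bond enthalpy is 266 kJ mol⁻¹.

Bonds broken (reactants):
  C–C: 1 × 358 = 358
  C–H: 6 × 420 = 2520
  C=C: 1 × 608 = 608
  H–Br: 1 × 380 = 380
  Σ(broken) = 3866 kJ
Bonds formed (products):
  C–Br: 1 × 266 = 266
  C–C: 2 × 358 = 716
  C–H: 7 × 420 = 2940
  Σ(formed) = 3922 kJ
ΔH = Σ(broken) − Σ(formed) = 3866 − 3922 = −56 kJ

ΔH ≈ −56 kJ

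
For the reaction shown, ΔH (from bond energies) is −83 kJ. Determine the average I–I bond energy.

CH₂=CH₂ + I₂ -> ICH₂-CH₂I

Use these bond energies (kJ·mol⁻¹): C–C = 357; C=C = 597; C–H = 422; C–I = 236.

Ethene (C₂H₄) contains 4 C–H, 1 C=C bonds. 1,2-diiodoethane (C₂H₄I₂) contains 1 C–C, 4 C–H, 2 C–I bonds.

Let D be the I–I bond energy.
Σ(broken) = 4×422 + 1×597 + 1×D = 2285 + D
Σ(formed) = 1×357 + 4×422 + 2×236 = 2517
ΔH = Σ(broken) − Σ(formed) = (2285 + D) − (2517) = −232 + D
Setting this equal to −83 kJ gives D = 149 kJ/mol.

D(I–I) ≈ 149 kJ/mol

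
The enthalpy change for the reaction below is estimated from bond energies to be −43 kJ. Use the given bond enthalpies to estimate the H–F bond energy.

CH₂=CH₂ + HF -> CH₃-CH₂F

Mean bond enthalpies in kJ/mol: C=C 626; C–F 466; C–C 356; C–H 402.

D(H–F) ≈ 555 kJ/mol

Let D be the H–F bond energy.
Σ(broken) = 4×402 + 1×626 + 1×D = 2234 + D
Σ(formed) = 1×356 + 1×466 + 5×402 = 2832
ΔH = Σ(broken) − Σ(formed) = (2234 + D) − (2832) = −598 + D
Setting this equal to −43 kJ gives D = 555 kJ/mol.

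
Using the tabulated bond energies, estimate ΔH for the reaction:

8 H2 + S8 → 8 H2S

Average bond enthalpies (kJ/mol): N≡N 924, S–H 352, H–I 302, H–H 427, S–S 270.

Bonds broken (reactants):
  H–H: 8 × 427 = 3416
  S–S: 8 × 270 = 2160
  Σ(broken) = 5576 kJ
Bonds formed (products):
  S–H: 16 × 352 = 5632
  Σ(formed) = 5632 kJ
ΔH = Σ(broken) − Σ(formed) = 5576 − 5632 = −56 kJ

ΔH ≈ −56 kJ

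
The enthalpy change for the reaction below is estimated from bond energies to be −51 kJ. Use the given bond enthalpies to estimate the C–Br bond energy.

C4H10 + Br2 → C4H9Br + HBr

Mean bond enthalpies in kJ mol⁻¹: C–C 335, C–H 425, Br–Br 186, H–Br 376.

D(C–Br) ≈ 286 kJ/mol

Let D be the C–Br bond energy.
Σ(broken) = 1×186 + 3×335 + 10×425 = 5441
Σ(formed) = 1×D + 3×335 + 9×425 + 1×376 = 5206 + D
ΔH = Σ(broken) − Σ(formed) = (5441) − (5206 + D) = +235 − D
Setting this equal to −51 kJ gives D = 286 kJ/mol.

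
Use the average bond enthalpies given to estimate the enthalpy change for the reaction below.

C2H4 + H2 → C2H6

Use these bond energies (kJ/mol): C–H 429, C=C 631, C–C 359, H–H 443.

Bonds broken (reactants):
  C–H: 4 × 429 = 1716
  C=C: 1 × 631 = 631
  H–H: 1 × 443 = 443
  Σ(broken) = 2790 kJ
Bonds formed (products):
  C–C: 1 × 359 = 359
  C–H: 6 × 429 = 2574
  Σ(formed) = 2933 kJ
ΔH = Σ(broken) − Σ(formed) = 2790 − 2933 = −143 kJ

ΔH ≈ −143 kJ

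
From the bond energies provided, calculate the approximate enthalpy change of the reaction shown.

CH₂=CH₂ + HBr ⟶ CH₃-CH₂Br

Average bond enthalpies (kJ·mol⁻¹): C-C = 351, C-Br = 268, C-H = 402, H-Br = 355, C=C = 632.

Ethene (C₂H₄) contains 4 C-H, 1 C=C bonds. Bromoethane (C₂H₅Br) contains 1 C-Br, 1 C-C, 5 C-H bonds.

Bonds broken (reactants):
  C-H: 4 × 402 = 1608
  C=C: 1 × 632 = 632
  H-Br: 1 × 355 = 355
  Σ(broken) = 2595 kJ
Bonds formed (products):
  C-Br: 1 × 268 = 268
  C-C: 1 × 351 = 351
  C-H: 5 × 402 = 2010
  Σ(formed) = 2629 kJ
ΔH = Σ(broken) − Σ(formed) = 2595 − 2629 = −34 kJ

ΔH ≈ −34 kJ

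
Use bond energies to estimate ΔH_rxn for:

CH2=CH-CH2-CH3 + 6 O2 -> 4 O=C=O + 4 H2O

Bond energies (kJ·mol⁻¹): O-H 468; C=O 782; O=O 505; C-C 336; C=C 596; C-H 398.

ΔH ≈ −2518 kJ

Bonds broken (reactants):
  C-C: 2 × 336 = 672
  C-H: 8 × 398 = 3184
  C=C: 1 × 596 = 596
  O=O: 6 × 505 = 3030
  Σ(broken) = 7482 kJ
Bonds formed (products):
  C=O: 8 × 782 = 6256
  O-H: 8 × 468 = 3744
  Σ(formed) = 10000 kJ
ΔH = Σ(broken) − Σ(formed) = 7482 − 10000 = −2518 kJ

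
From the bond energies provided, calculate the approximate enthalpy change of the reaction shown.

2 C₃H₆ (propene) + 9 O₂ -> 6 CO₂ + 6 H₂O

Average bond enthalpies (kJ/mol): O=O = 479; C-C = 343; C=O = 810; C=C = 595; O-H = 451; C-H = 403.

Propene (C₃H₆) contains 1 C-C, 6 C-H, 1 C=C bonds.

ΔH ≈ −4109 kJ

Bonds broken (reactants):
  C-C: 2 × 343 = 686
  C-H: 12 × 403 = 4836
  C=C: 2 × 595 = 1190
  O=O: 9 × 479 = 4311
  Σ(broken) = 11023 kJ
Bonds formed (products):
  C=O: 12 × 810 = 9720
  O-H: 12 × 451 = 5412
  Σ(formed) = 15132 kJ
ΔH = Σ(broken) − Σ(formed) = 11023 − 15132 = −4109 kJ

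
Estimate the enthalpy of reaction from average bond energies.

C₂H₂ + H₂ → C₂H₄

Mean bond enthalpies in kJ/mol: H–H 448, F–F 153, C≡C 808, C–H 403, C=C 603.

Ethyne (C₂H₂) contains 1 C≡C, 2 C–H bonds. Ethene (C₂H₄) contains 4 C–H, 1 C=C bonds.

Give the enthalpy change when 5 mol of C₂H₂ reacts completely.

Bonds broken (reactants):
  C≡C: 1 × 808 = 808
  C–H: 2 × 403 = 806
  H–H: 1 × 448 = 448
  Σ(broken) = 2062 kJ
Bonds formed (products):
  C–H: 4 × 403 = 1612
  C=C: 1 × 603 = 603
  Σ(formed) = 2215 kJ
ΔH = Σ(broken) − Σ(formed) = 2062 − 2215 = −153 kJ
For 5× the reaction as written: 5 × (−153) = −765 kJ

ΔH = −765 kJ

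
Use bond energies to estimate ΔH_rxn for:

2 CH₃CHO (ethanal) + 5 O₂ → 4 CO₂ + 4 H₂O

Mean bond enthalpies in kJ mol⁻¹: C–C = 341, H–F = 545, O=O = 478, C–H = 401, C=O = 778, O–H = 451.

ΔH ≈ −1996 kJ

Bonds broken (reactants):
  C–C: 2 × 341 = 682
  C–H: 8 × 401 = 3208
  C=O: 2 × 778 = 1556
  O=O: 5 × 478 = 2390
  Σ(broken) = 7836 kJ
Bonds formed (products):
  C=O: 8 × 778 = 6224
  O–H: 8 × 451 = 3608
  Σ(formed) = 9832 kJ
ΔH = Σ(broken) − Σ(formed) = 7836 − 9832 = −1996 kJ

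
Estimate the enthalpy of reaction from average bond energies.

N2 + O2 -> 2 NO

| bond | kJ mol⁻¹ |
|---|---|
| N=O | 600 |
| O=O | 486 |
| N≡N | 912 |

ΔH ≈ +198 kJ

Bonds broken (reactants):
  N≡N: 1 × 912 = 912
  O=O: 1 × 486 = 486
  Σ(broken) = 1398 kJ
Bonds formed (products):
  N=O: 2 × 600 = 1200
  Σ(formed) = 1200 kJ
ΔH = Σ(broken) − Σ(formed) = 1398 − 1200 = +198 kJ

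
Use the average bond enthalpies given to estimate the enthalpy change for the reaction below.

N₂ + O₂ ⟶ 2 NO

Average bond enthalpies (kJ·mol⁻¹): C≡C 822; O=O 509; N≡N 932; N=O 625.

ΔH ≈ +191 kJ

Bonds broken (reactants):
  N≡N: 1 × 932 = 932
  O=O: 1 × 509 = 509
  Σ(broken) = 1441 kJ
Bonds formed (products):
  N=O: 2 × 625 = 1250
  Σ(formed) = 1250 kJ
ΔH = Σ(broken) − Σ(formed) = 1441 − 1250 = +191 kJ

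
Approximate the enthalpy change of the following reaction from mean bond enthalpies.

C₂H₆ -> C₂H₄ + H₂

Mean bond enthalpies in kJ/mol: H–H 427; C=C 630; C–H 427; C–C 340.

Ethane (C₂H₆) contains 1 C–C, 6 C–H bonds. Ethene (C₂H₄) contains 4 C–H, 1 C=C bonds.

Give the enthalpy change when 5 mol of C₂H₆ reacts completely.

Bonds broken (reactants):
  C–C: 1 × 340 = 340
  C–H: 6 × 427 = 2562
  Σ(broken) = 2902 kJ
Bonds formed (products):
  C–H: 4 × 427 = 1708
  C=C: 1 × 630 = 630
  H–H: 1 × 427 = 427
  Σ(formed) = 2765 kJ
ΔH = Σ(broken) − Σ(formed) = 2902 − 2765 = +137 kJ
For 5× the reaction as written: 5 × (+137) = +685 kJ

ΔH = +685 kJ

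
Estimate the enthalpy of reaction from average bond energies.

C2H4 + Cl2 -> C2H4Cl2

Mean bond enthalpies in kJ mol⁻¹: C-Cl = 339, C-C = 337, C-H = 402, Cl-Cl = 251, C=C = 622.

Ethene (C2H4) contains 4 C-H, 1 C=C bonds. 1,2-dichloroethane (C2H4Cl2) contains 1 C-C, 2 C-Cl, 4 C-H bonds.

Bonds broken (reactants):
  C-H: 4 × 402 = 1608
  C=C: 1 × 622 = 622
  Cl-Cl: 1 × 251 = 251
  Σ(broken) = 2481 kJ
Bonds formed (products):
  C-C: 1 × 337 = 337
  C-Cl: 2 × 339 = 678
  C-H: 4 × 402 = 1608
  Σ(formed) = 2623 kJ
ΔH = Σ(broken) − Σ(formed) = 2481 − 2623 = −142 kJ

ΔH ≈ −142 kJ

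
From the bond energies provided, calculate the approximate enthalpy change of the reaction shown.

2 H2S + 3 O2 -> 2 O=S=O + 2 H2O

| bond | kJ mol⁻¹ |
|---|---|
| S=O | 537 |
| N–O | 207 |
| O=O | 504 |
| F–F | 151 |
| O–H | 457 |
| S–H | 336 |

ΔH ≈ −1120 kJ

Bonds broken (reactants):
  O=O: 3 × 504 = 1512
  S–H: 4 × 336 = 1344
  Σ(broken) = 2856 kJ
Bonds formed (products):
  O–H: 4 × 457 = 1828
  S=O: 4 × 537 = 2148
  Σ(formed) = 3976 kJ
ΔH = Σ(broken) − Σ(formed) = 2856 − 3976 = −1120 kJ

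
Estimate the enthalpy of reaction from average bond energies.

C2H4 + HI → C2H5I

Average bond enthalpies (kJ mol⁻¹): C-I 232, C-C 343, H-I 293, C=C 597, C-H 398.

ΔH ≈ −83 kJ

Bonds broken (reactants):
  C-H: 4 × 398 = 1592
  C=C: 1 × 597 = 597
  H-I: 1 × 293 = 293
  Σ(broken) = 2482 kJ
Bonds formed (products):
  C-C: 1 × 343 = 343
  C-H: 5 × 398 = 1990
  C-I: 1 × 232 = 232
  Σ(formed) = 2565 kJ
ΔH = Σ(broken) − Σ(formed) = 2482 − 2565 = −83 kJ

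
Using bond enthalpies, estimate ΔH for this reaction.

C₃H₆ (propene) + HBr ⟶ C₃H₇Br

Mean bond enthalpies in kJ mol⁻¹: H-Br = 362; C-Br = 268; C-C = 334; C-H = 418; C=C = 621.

ΔH ≈ −37 kJ

Bonds broken (reactants):
  C-C: 1 × 334 = 334
  C-H: 6 × 418 = 2508
  C=C: 1 × 621 = 621
  H-Br: 1 × 362 = 362
  Σ(broken) = 3825 kJ
Bonds formed (products):
  C-Br: 1 × 268 = 268
  C-C: 2 × 334 = 668
  C-H: 7 × 418 = 2926
  Σ(formed) = 3862 kJ
ΔH = Σ(broken) − Σ(formed) = 3825 − 3862 = −37 kJ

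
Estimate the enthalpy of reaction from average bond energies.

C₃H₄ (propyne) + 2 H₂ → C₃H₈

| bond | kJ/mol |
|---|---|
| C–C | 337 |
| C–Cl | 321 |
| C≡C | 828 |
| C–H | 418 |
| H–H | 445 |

ΔH ≈ −291 kJ

Bonds broken (reactants):
  C≡C: 1 × 828 = 828
  C–C: 1 × 337 = 337
  C–H: 4 × 418 = 1672
  H–H: 2 × 445 = 890
  Σ(broken) = 3727 kJ
Bonds formed (products):
  C–C: 2 × 337 = 674
  C–H: 8 × 418 = 3344
  Σ(formed) = 4018 kJ
ΔH = Σ(broken) − Σ(formed) = 3727 − 4018 = −291 kJ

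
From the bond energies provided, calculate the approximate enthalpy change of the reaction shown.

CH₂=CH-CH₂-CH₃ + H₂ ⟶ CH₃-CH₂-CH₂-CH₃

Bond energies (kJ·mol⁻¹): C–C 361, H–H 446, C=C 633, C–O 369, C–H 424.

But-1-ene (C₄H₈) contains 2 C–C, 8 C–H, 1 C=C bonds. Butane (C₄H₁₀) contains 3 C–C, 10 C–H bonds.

ΔH ≈ −130 kJ

Bonds broken (reactants):
  C–C: 2 × 361 = 722
  C–H: 8 × 424 = 3392
  C=C: 1 × 633 = 633
  H–H: 1 × 446 = 446
  Σ(broken) = 5193 kJ
Bonds formed (products):
  C–C: 3 × 361 = 1083
  C–H: 10 × 424 = 4240
  Σ(formed) = 5323 kJ
ΔH = Σ(broken) − Σ(formed) = 5193 − 5323 = −130 kJ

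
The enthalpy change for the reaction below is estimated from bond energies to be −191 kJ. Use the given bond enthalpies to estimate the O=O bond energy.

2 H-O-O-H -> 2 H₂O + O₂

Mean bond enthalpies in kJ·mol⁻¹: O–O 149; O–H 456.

D(O=O) ≈ 489 kJ/mol

Let D be the O=O bond energy.
Σ(broken) = 4×456 + 2×149 = 2122
Σ(formed) = 4×456 + 1×D = 1824 + D
ΔH = Σ(broken) − Σ(formed) = (2122) − (1824 + D) = +298 − D
Setting this equal to −191 kJ gives D = 489 kJ/mol.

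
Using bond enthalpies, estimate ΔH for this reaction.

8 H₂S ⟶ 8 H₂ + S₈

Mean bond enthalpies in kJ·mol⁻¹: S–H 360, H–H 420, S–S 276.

ΔH ≈ +192 kJ

Bonds broken (reactants):
  S–H: 16 × 360 = 5760
  Σ(broken) = 5760 kJ
Bonds formed (products):
  H–H: 8 × 420 = 3360
  S–S: 8 × 276 = 2208
  Σ(formed) = 5568 kJ
ΔH = Σ(broken) − Σ(formed) = 5760 − 5568 = +192 kJ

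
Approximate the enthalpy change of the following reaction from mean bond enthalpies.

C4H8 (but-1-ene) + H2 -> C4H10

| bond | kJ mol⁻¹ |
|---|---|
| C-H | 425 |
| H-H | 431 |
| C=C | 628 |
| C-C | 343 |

Bonds broken (reactants):
  C-C: 2 × 343 = 686
  C-H: 8 × 425 = 3400
  C=C: 1 × 628 = 628
  H-H: 1 × 431 = 431
  Σ(broken) = 5145 kJ
Bonds formed (products):
  C-C: 3 × 343 = 1029
  C-H: 10 × 425 = 4250
  Σ(formed) = 5279 kJ
ΔH = Σ(broken) − Σ(formed) = 5145 − 5279 = −134 kJ

ΔH ≈ −134 kJ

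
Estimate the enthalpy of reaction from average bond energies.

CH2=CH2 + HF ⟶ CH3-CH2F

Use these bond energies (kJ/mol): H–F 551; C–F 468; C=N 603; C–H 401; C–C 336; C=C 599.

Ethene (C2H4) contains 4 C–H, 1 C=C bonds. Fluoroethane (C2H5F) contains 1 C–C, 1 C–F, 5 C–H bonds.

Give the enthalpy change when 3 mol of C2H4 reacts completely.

Bonds broken (reactants):
  C–H: 4 × 401 = 1604
  C=C: 1 × 599 = 599
  H–F: 1 × 551 = 551
  Σ(broken) = 2754 kJ
Bonds formed (products):
  C–C: 1 × 336 = 336
  C–F: 1 × 468 = 468
  C–H: 5 × 401 = 2005
  Σ(formed) = 2809 kJ
ΔH = Σ(broken) − Σ(formed) = 2754 − 2809 = −55 kJ
For 3× the reaction as written: 3 × (−55) = −165 kJ

ΔH = −165 kJ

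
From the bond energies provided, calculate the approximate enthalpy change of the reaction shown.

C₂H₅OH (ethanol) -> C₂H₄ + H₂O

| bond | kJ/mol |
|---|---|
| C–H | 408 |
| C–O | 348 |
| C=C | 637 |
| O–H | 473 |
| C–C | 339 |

Bonds broken (reactants):
  C–C: 1 × 339 = 339
  C–H: 5 × 408 = 2040
  C–O: 1 × 348 = 348
  O–H: 1 × 473 = 473
  Σ(broken) = 3200 kJ
Bonds formed (products):
  C–H: 4 × 408 = 1632
  C=C: 1 × 637 = 637
  O–H: 2 × 473 = 946
  Σ(formed) = 3215 kJ
ΔH = Σ(broken) − Σ(formed) = 3200 − 3215 = −15 kJ

ΔH ≈ −15 kJ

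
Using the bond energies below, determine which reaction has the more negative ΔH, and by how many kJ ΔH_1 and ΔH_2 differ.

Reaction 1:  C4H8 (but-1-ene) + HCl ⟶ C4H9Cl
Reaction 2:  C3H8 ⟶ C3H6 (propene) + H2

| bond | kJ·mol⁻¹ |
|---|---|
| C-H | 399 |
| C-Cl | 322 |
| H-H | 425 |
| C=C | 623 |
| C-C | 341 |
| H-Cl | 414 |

Reaction 1:
  Bonds broken (reactants):
    C-C: 2 × 341 = 682
    C-H: 8 × 399 = 3192
    C=C: 1 × 623 = 623
    H-Cl: 1 × 414 = 414
    Σ(broken) = 4911 kJ
  Bonds formed (products):
    C-C: 3 × 341 = 1023
    C-Cl: 1 × 322 = 322
    C-H: 9 × 399 = 3591
    Σ(formed) = 4936 kJ
  ΔH_1 = 4911 − 4936 = −25 kJ
Reaction 2:
  Bonds broken (reactants):
    C-C: 2 × 341 = 682
    C-H: 8 × 399 = 3192
    Σ(broken) = 3874 kJ
  Bonds formed (products):
    C-C: 1 × 341 = 341
    C-H: 6 × 399 = 2394
    C=C: 1 × 623 = 623
    H-H: 1 × 425 = 425
    Σ(formed) = 3783 kJ
  ΔH_2 = 3874 − 3783 = +91 kJ
ΔH_1 − ΔH_2 = −116 kJ, so reaction 1 has the more negative ΔH; |ΔH_1 − ΔH_2| = 116 kJ.

Reaction 1, by 116 kJ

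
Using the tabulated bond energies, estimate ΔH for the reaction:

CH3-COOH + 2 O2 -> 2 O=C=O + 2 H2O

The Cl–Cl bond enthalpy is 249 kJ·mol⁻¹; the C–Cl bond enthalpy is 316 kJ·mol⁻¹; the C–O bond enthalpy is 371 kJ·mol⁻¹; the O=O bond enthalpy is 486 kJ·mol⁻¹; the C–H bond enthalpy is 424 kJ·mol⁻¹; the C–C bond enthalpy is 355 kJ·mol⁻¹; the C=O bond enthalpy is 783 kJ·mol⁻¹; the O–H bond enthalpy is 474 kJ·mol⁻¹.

Bonds broken (reactants):
  C–C: 1 × 355 = 355
  C–H: 3 × 424 = 1272
  C–O: 1 × 371 = 371
  C=O: 1 × 783 = 783
  O–H: 1 × 474 = 474
  O=O: 2 × 486 = 972
  Σ(broken) = 4227 kJ
Bonds formed (products):
  C=O: 4 × 783 = 3132
  O–H: 4 × 474 = 1896
  Σ(formed) = 5028 kJ
ΔH = Σ(broken) − Σ(formed) = 4227 − 5028 = −801 kJ

ΔH ≈ −801 kJ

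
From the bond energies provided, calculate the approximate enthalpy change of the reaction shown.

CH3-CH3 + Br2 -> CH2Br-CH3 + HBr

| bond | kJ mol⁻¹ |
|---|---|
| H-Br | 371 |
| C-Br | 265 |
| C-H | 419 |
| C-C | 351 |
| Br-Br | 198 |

ΔH ≈ −19 kJ

Bonds broken (reactants):
  Br-Br: 1 × 198 = 198
  C-C: 1 × 351 = 351
  C-H: 6 × 419 = 2514
  Σ(broken) = 3063 kJ
Bonds formed (products):
  C-Br: 1 × 265 = 265
  C-C: 1 × 351 = 351
  C-H: 5 × 419 = 2095
  H-Br: 1 × 371 = 371
  Σ(formed) = 3082 kJ
ΔH = Σ(broken) − Σ(formed) = 3063 − 3082 = −19 kJ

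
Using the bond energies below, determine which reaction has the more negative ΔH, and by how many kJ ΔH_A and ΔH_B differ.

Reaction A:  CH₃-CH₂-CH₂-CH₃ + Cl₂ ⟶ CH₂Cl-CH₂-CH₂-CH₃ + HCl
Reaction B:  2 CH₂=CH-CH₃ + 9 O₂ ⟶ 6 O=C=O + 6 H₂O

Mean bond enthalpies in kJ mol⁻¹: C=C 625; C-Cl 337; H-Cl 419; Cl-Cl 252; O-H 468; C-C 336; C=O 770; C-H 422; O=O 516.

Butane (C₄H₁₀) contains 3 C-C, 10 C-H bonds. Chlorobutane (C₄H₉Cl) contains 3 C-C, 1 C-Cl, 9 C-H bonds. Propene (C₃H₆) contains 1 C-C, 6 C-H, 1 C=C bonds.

Reaction A:
  Bonds broken (reactants):
    C-C: 3 × 336 = 1008
    C-H: 10 × 422 = 4220
    Cl-Cl: 1 × 252 = 252
    Σ(broken) = 5480 kJ
  Bonds formed (products):
    C-C: 3 × 336 = 1008
    C-Cl: 1 × 337 = 337
    C-H: 9 × 422 = 3798
    H-Cl: 1 × 419 = 419
    Σ(formed) = 5562 kJ
  ΔH_A = 5480 − 5562 = −82 kJ
Reaction B:
  Bonds broken (reactants):
    C-C: 2 × 336 = 672
    C-H: 12 × 422 = 5064
    C=C: 2 × 625 = 1250
    O=O: 9 × 516 = 4644
    Σ(broken) = 11630 kJ
  Bonds formed (products):
    C=O: 12 × 770 = 9240
    O-H: 12 × 468 = 5616
    Σ(formed) = 14856 kJ
  ΔH_B = 11630 − 14856 = −3226 kJ
ΔH_A − ΔH_B = +3144 kJ, so reaction B has the more negative ΔH; |ΔH_A − ΔH_B| = 3144 kJ.

Reaction B, by 3144 kJ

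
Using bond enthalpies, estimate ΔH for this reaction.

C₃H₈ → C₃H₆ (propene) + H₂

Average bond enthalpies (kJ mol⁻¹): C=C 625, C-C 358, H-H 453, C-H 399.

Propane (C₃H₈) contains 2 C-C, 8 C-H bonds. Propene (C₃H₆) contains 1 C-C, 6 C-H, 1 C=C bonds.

Bonds broken (reactants):
  C-C: 2 × 358 = 716
  C-H: 8 × 399 = 3192
  Σ(broken) = 3908 kJ
Bonds formed (products):
  C-C: 1 × 358 = 358
  C-H: 6 × 399 = 2394
  C=C: 1 × 625 = 625
  H-H: 1 × 453 = 453
  Σ(formed) = 3830 kJ
ΔH = Σ(broken) − Σ(formed) = 3908 − 3830 = +78 kJ

ΔH ≈ +78 kJ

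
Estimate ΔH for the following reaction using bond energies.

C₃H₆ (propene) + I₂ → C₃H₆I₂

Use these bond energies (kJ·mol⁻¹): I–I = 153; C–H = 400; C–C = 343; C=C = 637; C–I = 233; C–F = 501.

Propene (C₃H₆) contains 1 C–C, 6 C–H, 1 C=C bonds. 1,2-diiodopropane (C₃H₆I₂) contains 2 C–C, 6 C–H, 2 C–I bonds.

ΔH ≈ −19 kJ

Bonds broken (reactants):
  C–C: 1 × 343 = 343
  C–H: 6 × 400 = 2400
  C=C: 1 × 637 = 637
  I–I: 1 × 153 = 153
  Σ(broken) = 3533 kJ
Bonds formed (products):
  C–C: 2 × 343 = 686
  C–H: 6 × 400 = 2400
  C–I: 2 × 233 = 466
  Σ(formed) = 3552 kJ
ΔH = Σ(broken) − Σ(formed) = 3533 − 3552 = −19 kJ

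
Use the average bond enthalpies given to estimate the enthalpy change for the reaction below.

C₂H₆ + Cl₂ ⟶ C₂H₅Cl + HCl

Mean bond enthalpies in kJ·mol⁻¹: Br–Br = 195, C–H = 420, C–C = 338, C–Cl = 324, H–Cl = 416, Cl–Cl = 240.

Bonds broken (reactants):
  C–C: 1 × 338 = 338
  C–H: 6 × 420 = 2520
  Cl–Cl: 1 × 240 = 240
  Σ(broken) = 3098 kJ
Bonds formed (products):
  C–C: 1 × 338 = 338
  C–Cl: 1 × 324 = 324
  C–H: 5 × 420 = 2100
  H–Cl: 1 × 416 = 416
  Σ(formed) = 3178 kJ
ΔH = Σ(broken) − Σ(formed) = 3098 − 3178 = −80 kJ

ΔH ≈ −80 kJ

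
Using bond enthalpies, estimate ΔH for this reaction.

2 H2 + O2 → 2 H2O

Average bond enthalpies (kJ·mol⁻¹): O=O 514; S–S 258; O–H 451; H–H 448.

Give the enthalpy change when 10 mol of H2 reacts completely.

Bonds broken (reactants):
  H–H: 2 × 448 = 896
  O=O: 1 × 514 = 514
  Σ(broken) = 1410 kJ
Bonds formed (products):
  O–H: 4 × 451 = 1804
  Σ(formed) = 1804 kJ
ΔH = Σ(broken) − Σ(formed) = 1410 − 1804 = −394 kJ
For 5× the reaction as written: 5 × (−394) = −1970 kJ

ΔH = −1970 kJ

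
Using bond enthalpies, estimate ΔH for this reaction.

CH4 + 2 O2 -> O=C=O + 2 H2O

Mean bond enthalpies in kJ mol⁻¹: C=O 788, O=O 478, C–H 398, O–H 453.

Bonds broken (reactants):
  C–H: 4 × 398 = 1592
  O=O: 2 × 478 = 956
  Σ(broken) = 2548 kJ
Bonds formed (products):
  C=O: 2 × 788 = 1576
  O–H: 4 × 453 = 1812
  Σ(formed) = 3388 kJ
ΔH = Σ(broken) − Σ(formed) = 2548 − 3388 = −840 kJ

ΔH ≈ −840 kJ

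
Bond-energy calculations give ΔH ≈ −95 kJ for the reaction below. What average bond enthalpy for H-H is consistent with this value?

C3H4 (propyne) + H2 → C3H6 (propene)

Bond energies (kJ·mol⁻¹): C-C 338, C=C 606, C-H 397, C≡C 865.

D(H-H) ≈ 440 kJ/mol

Let D be the H-H bond energy.
Σ(broken) = 1×865 + 1×338 + 4×397 + 1×D = 2791 + D
Σ(formed) = 1×338 + 6×397 + 1×606 = 3326
ΔH = Σ(broken) − Σ(formed) = (2791 + D) − (3326) = −535 + D
Setting this equal to −95 kJ gives D = 440 kJ/mol.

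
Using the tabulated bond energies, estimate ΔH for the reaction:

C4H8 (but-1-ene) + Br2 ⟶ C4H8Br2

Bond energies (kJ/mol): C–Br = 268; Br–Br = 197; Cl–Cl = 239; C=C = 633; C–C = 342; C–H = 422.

Bonds broken (reactants):
  Br–Br: 1 × 197 = 197
  C–C: 2 × 342 = 684
  C–H: 8 × 422 = 3376
  C=C: 1 × 633 = 633
  Σ(broken) = 4890 kJ
Bonds formed (products):
  C–Br: 2 × 268 = 536
  C–C: 3 × 342 = 1026
  C–H: 8 × 422 = 3376
  Σ(formed) = 4938 kJ
ΔH = Σ(broken) − Σ(formed) = 4890 − 4938 = −48 kJ

ΔH ≈ −48 kJ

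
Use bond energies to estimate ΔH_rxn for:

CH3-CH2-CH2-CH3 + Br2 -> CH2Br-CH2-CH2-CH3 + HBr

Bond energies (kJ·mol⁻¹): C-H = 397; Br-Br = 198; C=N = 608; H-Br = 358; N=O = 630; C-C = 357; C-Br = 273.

ΔH ≈ −36 kJ

Bonds broken (reactants):
  Br-Br: 1 × 198 = 198
  C-C: 3 × 357 = 1071
  C-H: 10 × 397 = 3970
  Σ(broken) = 5239 kJ
Bonds formed (products):
  C-Br: 1 × 273 = 273
  C-C: 3 × 357 = 1071
  C-H: 9 × 397 = 3573
  H-Br: 1 × 358 = 358
  Σ(formed) = 5275 kJ
ΔH = Σ(broken) − Σ(formed) = 5239 − 5275 = −36 kJ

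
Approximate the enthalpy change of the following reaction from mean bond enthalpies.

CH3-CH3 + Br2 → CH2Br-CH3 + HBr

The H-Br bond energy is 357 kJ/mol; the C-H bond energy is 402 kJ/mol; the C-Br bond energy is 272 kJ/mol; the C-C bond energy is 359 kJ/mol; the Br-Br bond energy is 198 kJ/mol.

ΔH ≈ −29 kJ

Bonds broken (reactants):
  Br-Br: 1 × 198 = 198
  C-C: 1 × 359 = 359
  C-H: 6 × 402 = 2412
  Σ(broken) = 2969 kJ
Bonds formed (products):
  C-Br: 1 × 272 = 272
  C-C: 1 × 359 = 359
  C-H: 5 × 402 = 2010
  H-Br: 1 × 357 = 357
  Σ(formed) = 2998 kJ
ΔH = Σ(broken) − Σ(formed) = 2969 − 2998 = −29 kJ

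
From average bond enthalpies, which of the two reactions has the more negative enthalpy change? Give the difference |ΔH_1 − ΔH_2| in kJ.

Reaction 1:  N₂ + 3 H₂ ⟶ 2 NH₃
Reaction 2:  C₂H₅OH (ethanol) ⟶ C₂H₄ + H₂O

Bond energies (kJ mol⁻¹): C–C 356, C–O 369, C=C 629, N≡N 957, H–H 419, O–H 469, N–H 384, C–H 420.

Reaction 1, by 137 kJ

Reaction 1:
  Bonds broken (reactants):
    H–H: 3 × 419 = 1257
    N≡N: 1 × 957 = 957
    Σ(broken) = 2214 kJ
  Bonds formed (products):
    N–H: 6 × 384 = 2304
    Σ(formed) = 2304 kJ
  ΔH_1 = 2214 − 2304 = −90 kJ
Reaction 2:
  Bonds broken (reactants):
    C–C: 1 × 356 = 356
    C–H: 5 × 420 = 2100
    C–O: 1 × 369 = 369
    O–H: 1 × 469 = 469
    Σ(broken) = 3294 kJ
  Bonds formed (products):
    C–H: 4 × 420 = 1680
    C=C: 1 × 629 = 629
    O–H: 2 × 469 = 938
    Σ(formed) = 3247 kJ
  ΔH_2 = 3294 − 3247 = +47 kJ
ΔH_1 − ΔH_2 = −137 kJ, so reaction 1 has the more negative ΔH; |ΔH_1 − ΔH_2| = 137 kJ.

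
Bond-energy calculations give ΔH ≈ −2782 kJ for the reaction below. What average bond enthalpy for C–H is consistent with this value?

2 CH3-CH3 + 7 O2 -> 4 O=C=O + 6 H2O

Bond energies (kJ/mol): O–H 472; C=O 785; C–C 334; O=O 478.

D(C–H) ≈ 429 kJ/mol

Let D be the C–H bond energy.
Σ(broken) = 2×334 + 12×D + 7×478 = 4014 + 12D
Σ(formed) = 8×785 + 12×472 = 11944
ΔH = Σ(broken) − Σ(formed) = (4014 + 12D) − (11944) = −7930 + 12D
Setting this equal to −2782 kJ gives 12D = 5148, so D = 429 kJ/mol.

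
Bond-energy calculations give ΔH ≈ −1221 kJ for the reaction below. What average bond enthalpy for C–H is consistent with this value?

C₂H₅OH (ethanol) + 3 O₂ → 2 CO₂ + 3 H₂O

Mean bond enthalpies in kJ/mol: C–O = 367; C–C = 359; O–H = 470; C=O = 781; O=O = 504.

Let D be the C–H bond energy.
Σ(broken) = 1×359 + 5×D + 1×367 + 1×470 + 3×504 = 2708 + 5D
Σ(formed) = 4×781 + 6×470 = 5944
ΔH = Σ(broken) − Σ(formed) = (2708 + 5D) − (5944) = −3236 + 5D
Setting this equal to −1221 kJ gives 5D = 2015, so D = 403 kJ/mol.

D(C–H) ≈ 403 kJ/mol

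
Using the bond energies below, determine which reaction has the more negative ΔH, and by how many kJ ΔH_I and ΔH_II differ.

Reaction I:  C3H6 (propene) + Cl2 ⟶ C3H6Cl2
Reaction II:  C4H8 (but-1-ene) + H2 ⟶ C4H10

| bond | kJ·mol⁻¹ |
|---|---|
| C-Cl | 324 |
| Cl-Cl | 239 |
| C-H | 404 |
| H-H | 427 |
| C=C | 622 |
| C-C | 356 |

Reaction I, by 28 kJ

Reaction I:
  Bonds broken (reactants):
    C-C: 1 × 356 = 356
    C-H: 6 × 404 = 2424
    C=C: 1 × 622 = 622
    Cl-Cl: 1 × 239 = 239
    Σ(broken) = 3641 kJ
  Bonds formed (products):
    C-C: 2 × 356 = 712
    C-Cl: 2 × 324 = 648
    C-H: 6 × 404 = 2424
    Σ(formed) = 3784 kJ
  ΔH_I = 3641 − 3784 = −143 kJ
Reaction II:
  Bonds broken (reactants):
    C-C: 2 × 356 = 712
    C-H: 8 × 404 = 3232
    C=C: 1 × 622 = 622
    H-H: 1 × 427 = 427
    Σ(broken) = 4993 kJ
  Bonds formed (products):
    C-C: 3 × 356 = 1068
    C-H: 10 × 404 = 4040
    Σ(formed) = 5108 kJ
  ΔH_II = 4993 − 5108 = −115 kJ
ΔH_I − ΔH_II = −28 kJ, so reaction I has the more negative ΔH; |ΔH_I − ΔH_II| = 28 kJ.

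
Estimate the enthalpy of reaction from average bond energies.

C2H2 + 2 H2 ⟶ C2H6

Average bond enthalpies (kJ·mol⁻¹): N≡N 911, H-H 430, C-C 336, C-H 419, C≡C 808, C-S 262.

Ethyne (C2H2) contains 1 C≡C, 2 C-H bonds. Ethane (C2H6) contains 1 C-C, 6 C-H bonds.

ΔH ≈ −344 kJ

Bonds broken (reactants):
  C≡C: 1 × 808 = 808
  C-H: 2 × 419 = 838
  H-H: 2 × 430 = 860
  Σ(broken) = 2506 kJ
Bonds formed (products):
  C-C: 1 × 336 = 336
  C-H: 6 × 419 = 2514
  Σ(formed) = 2850 kJ
ΔH = Σ(broken) − Σ(formed) = 2506 − 2850 = −344 kJ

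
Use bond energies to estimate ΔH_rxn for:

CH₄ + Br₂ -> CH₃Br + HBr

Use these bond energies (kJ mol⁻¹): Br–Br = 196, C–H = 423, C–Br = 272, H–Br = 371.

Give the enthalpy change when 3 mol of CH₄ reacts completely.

Bonds broken (reactants):
  Br–Br: 1 × 196 = 196
  C–H: 4 × 423 = 1692
  Σ(broken) = 1888 kJ
Bonds formed (products):
  C–Br: 1 × 272 = 272
  C–H: 3 × 423 = 1269
  H–Br: 1 × 371 = 371
  Σ(formed) = 1912 kJ
ΔH = Σ(broken) − Σ(formed) = 1888 − 1912 = −24 kJ
For 3× the reaction as written: 3 × (−24) = −72 kJ

ΔH = −72 kJ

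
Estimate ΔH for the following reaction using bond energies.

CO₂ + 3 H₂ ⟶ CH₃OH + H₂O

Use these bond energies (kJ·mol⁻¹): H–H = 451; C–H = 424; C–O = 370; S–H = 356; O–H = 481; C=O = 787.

ΔH ≈ −158 kJ

Bonds broken (reactants):
  C=O: 2 × 787 = 1574
  H–H: 3 × 451 = 1353
  Σ(broken) = 2927 kJ
Bonds formed (products):
  C–H: 3 × 424 = 1272
  C–O: 1 × 370 = 370
  O–H: 3 × 481 = 1443
  Σ(formed) = 3085 kJ
ΔH = Σ(broken) − Σ(formed) = 2927 − 3085 = −158 kJ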